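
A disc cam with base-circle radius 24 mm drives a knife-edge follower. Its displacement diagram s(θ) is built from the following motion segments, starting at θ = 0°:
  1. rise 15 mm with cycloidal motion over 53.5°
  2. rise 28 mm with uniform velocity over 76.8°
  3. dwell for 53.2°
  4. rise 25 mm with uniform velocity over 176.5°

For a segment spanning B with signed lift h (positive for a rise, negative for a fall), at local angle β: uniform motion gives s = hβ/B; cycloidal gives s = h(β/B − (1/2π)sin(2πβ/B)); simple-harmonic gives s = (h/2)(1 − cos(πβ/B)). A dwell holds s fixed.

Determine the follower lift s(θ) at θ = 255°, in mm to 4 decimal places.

seg 1 [0°–53.5°] cycloidal, h=15: full span → s += 15 → s = 15.0000
seg 2 [53.5°–130.3°] uniform, h=28: full span → s += 28 → s = 43.0000
seg 3 [130.3°–183.5°] dwell: s stays 43.0000
seg 4 [183.5°–360°] uniform, h=25: θ=255° here. β=71.5, B=176.5. 25·71.5/176.5 = 10.1275 → s = 53.1275

53.1275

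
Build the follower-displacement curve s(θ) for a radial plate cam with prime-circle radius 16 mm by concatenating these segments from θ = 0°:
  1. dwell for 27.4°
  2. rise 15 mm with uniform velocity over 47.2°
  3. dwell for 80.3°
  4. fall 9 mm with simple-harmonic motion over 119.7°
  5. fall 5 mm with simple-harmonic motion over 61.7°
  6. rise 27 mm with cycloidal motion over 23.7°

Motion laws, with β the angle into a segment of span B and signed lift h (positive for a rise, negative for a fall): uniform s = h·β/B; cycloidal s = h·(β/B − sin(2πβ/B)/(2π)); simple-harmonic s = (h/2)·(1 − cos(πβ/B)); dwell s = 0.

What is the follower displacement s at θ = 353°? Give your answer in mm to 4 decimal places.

seg 1 [0°–27.4°] dwell: s stays 0.0000
seg 2 [27.4°–74.6°] uniform, h=15: full span → s += 15 → s = 15.0000
seg 3 [74.6°–154.9°] dwell: s stays 15.0000
seg 4 [154.9°–274.6°] simple-harmonic, h=-9: full span → s += -9 → s = 6.0000
seg 5 [274.6°–336.3°] simple-harmonic, h=-5: full span → s += -5 → s = 1.0000
seg 6 [336.3°–360°] cycloidal, h=27: θ=353° here. β=16.7, B=23.7. 27·(0.7046 − sin(2π·0.7046)/(2π)) = 23.1492 → s = 24.1492

24.1492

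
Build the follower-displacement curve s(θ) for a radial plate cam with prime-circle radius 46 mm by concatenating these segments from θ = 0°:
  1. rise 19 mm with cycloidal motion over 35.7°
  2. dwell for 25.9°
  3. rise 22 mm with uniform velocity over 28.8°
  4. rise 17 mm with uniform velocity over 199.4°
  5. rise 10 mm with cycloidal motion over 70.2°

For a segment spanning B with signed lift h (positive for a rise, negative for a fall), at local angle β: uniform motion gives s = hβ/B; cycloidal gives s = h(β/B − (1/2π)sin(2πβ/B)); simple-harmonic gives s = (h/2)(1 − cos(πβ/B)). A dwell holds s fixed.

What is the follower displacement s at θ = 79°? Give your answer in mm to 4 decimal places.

seg 1 [0°–35.7°] cycloidal, h=19: full span → s += 19 → s = 19.0000
seg 2 [35.7°–61.6°] dwell: s stays 19.0000
seg 3 [61.6°–90.4°] uniform, h=22: θ=79° here. β=17.4, B=28.8. 22·17.4/28.8 = 13.2917 → s = 32.2917

32.2917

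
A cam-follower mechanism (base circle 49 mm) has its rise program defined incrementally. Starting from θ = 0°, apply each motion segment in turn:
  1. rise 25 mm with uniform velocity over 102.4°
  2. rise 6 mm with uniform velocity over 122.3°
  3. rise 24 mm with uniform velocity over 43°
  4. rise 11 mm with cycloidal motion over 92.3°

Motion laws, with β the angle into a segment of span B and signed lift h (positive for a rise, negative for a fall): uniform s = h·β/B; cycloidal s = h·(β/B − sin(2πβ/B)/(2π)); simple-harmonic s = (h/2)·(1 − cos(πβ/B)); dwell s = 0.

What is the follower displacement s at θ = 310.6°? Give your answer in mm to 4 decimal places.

seg 1 [0°–102.4°] uniform, h=25: full span → s += 25 → s = 25.0000
seg 2 [102.4°–224.7°] uniform, h=6: full span → s += 6 → s = 31.0000
seg 3 [224.7°–267.7°] uniform, h=24: full span → s += 24 → s = 55.0000
seg 4 [267.7°–360°] cycloidal, h=11: θ=310.6° here. β=42.9, B=92.3. 11·(0.4648 − sin(2π·0.4648)/(2π)) = 4.7285 → s = 59.7285

59.7285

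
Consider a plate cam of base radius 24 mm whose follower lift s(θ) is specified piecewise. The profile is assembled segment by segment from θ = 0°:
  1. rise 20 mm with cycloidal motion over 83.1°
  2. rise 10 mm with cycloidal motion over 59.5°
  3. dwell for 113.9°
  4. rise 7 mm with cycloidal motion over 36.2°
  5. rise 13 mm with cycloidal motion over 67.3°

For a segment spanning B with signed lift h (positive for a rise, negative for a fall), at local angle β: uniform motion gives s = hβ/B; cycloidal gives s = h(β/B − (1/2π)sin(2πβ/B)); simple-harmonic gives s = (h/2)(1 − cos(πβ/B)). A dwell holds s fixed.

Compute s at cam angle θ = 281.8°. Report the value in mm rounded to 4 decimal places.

seg 1 [0°–83.1°] cycloidal, h=20: full span → s += 20 → s = 20.0000
seg 2 [83.1°–142.6°] cycloidal, h=10: full span → s += 10 → s = 30.0000
seg 3 [142.6°–256.5°] dwell: s stays 30.0000
seg 4 [256.5°–292.7°] cycloidal, h=7: θ=281.8° here. β=25.3, B=36.2. 7·(0.6989 − sin(2π·0.6989)/(2π)) = 5.9494 → s = 35.9494

35.9494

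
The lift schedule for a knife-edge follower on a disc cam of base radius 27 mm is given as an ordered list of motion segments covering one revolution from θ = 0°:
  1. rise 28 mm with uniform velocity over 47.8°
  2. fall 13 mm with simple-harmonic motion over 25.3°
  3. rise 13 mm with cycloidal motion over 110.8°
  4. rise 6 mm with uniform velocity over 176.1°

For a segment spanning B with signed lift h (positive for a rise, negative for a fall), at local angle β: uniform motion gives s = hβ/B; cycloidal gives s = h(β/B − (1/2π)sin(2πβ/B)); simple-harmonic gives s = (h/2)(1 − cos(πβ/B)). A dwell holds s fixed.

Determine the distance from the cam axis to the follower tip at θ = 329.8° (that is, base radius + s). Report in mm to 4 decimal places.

seg 1 [0°–47.8°] uniform, h=28: full span → s += 28 → s = 28.0000
seg 2 [47.8°–73.1°] simple-harmonic, h=-13: full span → s += -13 → s = 15.0000
seg 3 [73.1°–183.9°] cycloidal, h=13: full span → s += 13 → s = 28.0000
seg 4 [183.9°–360°] uniform, h=6: θ=329.8° here. β=145.9, B=176.1. 6·145.9/176.1 = 4.9710 → s = 32.9710
radial distance = base radius + s = 27 + 32.9710 = 59.9710

59.9710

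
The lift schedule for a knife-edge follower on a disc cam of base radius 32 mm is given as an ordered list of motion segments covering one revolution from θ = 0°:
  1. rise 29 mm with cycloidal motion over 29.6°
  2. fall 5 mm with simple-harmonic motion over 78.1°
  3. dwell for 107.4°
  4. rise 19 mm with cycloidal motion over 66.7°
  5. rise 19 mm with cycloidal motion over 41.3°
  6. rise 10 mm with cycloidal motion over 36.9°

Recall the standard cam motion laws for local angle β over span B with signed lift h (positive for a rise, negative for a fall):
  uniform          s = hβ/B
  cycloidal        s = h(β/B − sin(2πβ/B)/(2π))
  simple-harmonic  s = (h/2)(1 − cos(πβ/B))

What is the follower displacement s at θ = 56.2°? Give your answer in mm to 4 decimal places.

seg 1 [0°–29.6°] cycloidal, h=29: full span → s += 29 → s = 29.0000
seg 2 [29.6°–107.7°] simple-harmonic, h=-5: θ=56.2° here. β=26.6, B=78.1. -5/2·(1 − cos(π·0.3406)) = -1.2997 → s = 27.7003

27.7003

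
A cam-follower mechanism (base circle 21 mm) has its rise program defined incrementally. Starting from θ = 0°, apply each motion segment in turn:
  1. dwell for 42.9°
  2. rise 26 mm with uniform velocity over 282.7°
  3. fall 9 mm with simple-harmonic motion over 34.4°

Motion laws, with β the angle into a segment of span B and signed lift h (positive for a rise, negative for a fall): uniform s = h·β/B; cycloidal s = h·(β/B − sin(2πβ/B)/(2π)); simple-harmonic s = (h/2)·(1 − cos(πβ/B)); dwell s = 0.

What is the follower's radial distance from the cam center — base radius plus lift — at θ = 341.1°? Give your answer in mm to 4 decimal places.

seg 1 [0°–42.9°] dwell: s stays 0.0000
seg 2 [42.9°–325.6°] uniform, h=26: full span → s += 26 → s = 26.0000
seg 3 [325.6°–360°] simple-harmonic, h=-9: θ=341.1° here. β=15.5, B=34.4. -9/2·(1 − cos(π·0.4506)) = -3.8042 → s = 22.1958
radial distance = base radius + s = 21 + 22.1958 = 43.1958

43.1958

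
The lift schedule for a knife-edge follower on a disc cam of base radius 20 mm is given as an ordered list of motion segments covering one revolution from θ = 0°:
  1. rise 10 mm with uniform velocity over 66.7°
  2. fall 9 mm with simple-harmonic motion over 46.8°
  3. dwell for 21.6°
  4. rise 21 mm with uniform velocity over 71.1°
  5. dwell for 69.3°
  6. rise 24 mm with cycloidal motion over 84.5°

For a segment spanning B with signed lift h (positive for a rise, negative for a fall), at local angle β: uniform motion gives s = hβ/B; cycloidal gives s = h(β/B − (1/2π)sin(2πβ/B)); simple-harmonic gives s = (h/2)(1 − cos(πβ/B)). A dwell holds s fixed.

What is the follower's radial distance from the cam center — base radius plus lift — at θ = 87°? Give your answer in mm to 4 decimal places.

seg 1 [0°–66.7°] uniform, h=10: full span → s += 10 → s = 10.0000
seg 2 [66.7°–113.5°] simple-harmonic, h=-9: θ=87° here. β=20.3, B=46.8. -9/2·(1 − cos(π·0.4338)) = -3.5703 → s = 6.4297
radial distance = base radius + s = 20 + 6.4297 = 26.4297

26.4297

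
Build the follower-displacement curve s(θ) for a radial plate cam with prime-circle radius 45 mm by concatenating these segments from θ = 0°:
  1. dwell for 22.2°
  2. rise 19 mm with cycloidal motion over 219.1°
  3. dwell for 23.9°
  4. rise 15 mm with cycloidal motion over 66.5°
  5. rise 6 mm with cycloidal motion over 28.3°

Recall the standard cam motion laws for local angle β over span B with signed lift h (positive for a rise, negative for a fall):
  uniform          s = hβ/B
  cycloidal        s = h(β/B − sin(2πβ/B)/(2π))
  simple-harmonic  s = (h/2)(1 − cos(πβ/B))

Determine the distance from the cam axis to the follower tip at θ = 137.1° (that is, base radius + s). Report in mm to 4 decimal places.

seg 1 [0°–22.2°] dwell: s stays 0.0000
seg 2 [22.2°–241.3°] cycloidal, h=19: θ=137.1° here. β=114.9, B=219.1. 19·(0.5244 − sin(2π·0.5244)/(2π)) = 10.4261 → s = 10.4261
radial distance = base radius + s = 45 + 10.4261 = 55.4261

55.4261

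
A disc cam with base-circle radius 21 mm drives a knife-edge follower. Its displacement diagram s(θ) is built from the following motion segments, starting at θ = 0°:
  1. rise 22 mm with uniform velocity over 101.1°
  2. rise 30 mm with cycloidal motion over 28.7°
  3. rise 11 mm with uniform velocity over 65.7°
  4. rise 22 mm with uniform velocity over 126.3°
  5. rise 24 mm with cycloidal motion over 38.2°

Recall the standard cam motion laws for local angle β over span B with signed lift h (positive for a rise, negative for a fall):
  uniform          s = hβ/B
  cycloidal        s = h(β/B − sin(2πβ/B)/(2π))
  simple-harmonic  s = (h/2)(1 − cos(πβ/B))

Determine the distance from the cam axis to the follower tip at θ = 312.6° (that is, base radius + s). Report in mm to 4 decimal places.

seg 1 [0°–101.1°] uniform, h=22: full span → s += 22 → s = 22.0000
seg 2 [101.1°–129.8°] cycloidal, h=30: full span → s += 30 → s = 52.0000
seg 3 [129.8°–195.5°] uniform, h=11: full span → s += 11 → s = 63.0000
seg 4 [195.5°–321.8°] uniform, h=22: θ=312.6° here. β=117.1, B=126.3. 22·117.1/126.3 = 20.3975 → s = 83.3975
radial distance = base radius + s = 21 + 83.3975 = 104.3975

104.3975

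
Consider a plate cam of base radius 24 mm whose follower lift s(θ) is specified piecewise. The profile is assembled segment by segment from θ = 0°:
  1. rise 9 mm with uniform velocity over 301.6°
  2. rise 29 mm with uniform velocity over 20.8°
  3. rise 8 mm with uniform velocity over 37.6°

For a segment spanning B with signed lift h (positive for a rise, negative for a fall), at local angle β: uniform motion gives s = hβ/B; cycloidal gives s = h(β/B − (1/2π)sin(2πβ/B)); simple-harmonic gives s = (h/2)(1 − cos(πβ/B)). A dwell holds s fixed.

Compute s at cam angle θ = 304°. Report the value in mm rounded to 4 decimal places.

seg 1 [0°–301.6°] uniform, h=9: full span → s += 9 → s = 9.0000
seg 2 [301.6°–322.4°] uniform, h=29: θ=304° here. β=2.4, B=20.8. 29·2.4/20.8 = 3.3462 → s = 12.3462

12.3462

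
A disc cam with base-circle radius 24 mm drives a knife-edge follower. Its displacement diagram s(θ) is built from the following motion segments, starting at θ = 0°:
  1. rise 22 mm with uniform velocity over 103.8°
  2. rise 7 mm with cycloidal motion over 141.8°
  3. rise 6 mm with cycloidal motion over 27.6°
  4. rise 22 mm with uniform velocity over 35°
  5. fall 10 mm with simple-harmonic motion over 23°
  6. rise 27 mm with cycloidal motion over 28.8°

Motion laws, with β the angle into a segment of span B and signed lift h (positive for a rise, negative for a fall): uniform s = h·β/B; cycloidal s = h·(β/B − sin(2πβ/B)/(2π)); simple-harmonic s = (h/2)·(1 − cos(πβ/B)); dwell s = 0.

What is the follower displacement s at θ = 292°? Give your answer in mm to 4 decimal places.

seg 1 [0°–103.8°] uniform, h=22: full span → s += 22 → s = 22.0000
seg 2 [103.8°–245.6°] cycloidal, h=7: full span → s += 7 → s = 29.0000
seg 3 [245.6°–273.2°] cycloidal, h=6: full span → s += 6 → s = 35.0000
seg 4 [273.2°–308.2°] uniform, h=22: θ=292° here. β=18.8, B=35. 22·18.8/35 = 11.8171 → s = 46.8171

46.8171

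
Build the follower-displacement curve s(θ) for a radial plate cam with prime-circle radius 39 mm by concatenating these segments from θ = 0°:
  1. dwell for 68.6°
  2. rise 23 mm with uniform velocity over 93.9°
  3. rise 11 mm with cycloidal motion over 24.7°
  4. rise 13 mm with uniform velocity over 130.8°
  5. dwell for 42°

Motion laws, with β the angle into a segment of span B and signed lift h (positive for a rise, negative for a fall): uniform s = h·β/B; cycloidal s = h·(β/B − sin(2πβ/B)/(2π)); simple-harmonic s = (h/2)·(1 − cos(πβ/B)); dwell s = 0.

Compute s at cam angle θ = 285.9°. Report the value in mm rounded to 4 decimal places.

seg 1 [0°–68.6°] dwell: s stays 0.0000
seg 2 [68.6°–162.5°] uniform, h=23: full span → s += 23 → s = 23.0000
seg 3 [162.5°–187.2°] cycloidal, h=11: full span → s += 11 → s = 34.0000
seg 4 [187.2°–318°] uniform, h=13: θ=285.9° here. β=98.7, B=130.8. 13·98.7/130.8 = 9.8096 → s = 43.8096

43.8096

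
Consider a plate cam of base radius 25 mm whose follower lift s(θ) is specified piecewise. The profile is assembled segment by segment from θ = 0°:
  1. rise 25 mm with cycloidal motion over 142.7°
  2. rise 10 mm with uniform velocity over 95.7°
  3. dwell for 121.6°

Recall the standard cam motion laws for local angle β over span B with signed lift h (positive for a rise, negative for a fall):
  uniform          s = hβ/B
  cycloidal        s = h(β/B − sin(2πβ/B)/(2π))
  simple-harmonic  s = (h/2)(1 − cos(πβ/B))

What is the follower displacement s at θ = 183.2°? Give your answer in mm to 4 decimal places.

seg 1 [0°–142.7°] cycloidal, h=25: full span → s += 25 → s = 25.0000
seg 2 [142.7°–238.4°] uniform, h=10: θ=183.2° here. β=40.5, B=95.7. 10·40.5/95.7 = 4.2320 → s = 29.2320

29.2320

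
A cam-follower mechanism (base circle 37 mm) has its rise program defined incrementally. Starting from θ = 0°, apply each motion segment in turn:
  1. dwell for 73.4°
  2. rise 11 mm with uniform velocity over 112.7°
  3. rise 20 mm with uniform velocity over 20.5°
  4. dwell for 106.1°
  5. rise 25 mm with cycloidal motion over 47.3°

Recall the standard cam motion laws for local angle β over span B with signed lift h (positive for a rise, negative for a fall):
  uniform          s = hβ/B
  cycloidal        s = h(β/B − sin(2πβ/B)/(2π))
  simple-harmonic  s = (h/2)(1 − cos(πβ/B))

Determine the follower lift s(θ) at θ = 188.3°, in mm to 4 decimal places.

seg 1 [0°–73.4°] dwell: s stays 0.0000
seg 2 [73.4°–186.1°] uniform, h=11: full span → s += 11 → s = 11.0000
seg 3 [186.1°–206.6°] uniform, h=20: θ=188.3° here. β=2.2, B=20.5. 20·2.2/20.5 = 2.1463 → s = 13.1463

13.1463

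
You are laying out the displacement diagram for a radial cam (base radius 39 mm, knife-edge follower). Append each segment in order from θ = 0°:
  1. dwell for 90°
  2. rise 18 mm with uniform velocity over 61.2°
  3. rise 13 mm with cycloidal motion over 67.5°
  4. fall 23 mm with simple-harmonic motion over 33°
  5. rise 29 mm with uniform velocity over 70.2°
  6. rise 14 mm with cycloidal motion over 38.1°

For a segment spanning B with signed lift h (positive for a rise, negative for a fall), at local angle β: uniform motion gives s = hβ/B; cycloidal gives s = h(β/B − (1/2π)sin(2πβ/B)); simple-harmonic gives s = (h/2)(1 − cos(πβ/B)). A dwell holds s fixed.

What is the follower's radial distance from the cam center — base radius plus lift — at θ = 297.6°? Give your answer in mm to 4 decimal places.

seg 1 [0°–90°] dwell: s stays 0.0000
seg 2 [90°–151.2°] uniform, h=18: full span → s += 18 → s = 18.0000
seg 3 [151.2°–218.7°] cycloidal, h=13: full span → s += 13 → s = 31.0000
seg 4 [218.7°–251.7°] simple-harmonic, h=-23: full span → s += -23 → s = 8.0000
seg 5 [251.7°–321.9°] uniform, h=29: θ=297.6° here. β=45.9, B=70.2. 29·45.9/70.2 = 18.9615 → s = 26.9615
radial distance = base radius + s = 39 + 26.9615 = 65.9615

65.9615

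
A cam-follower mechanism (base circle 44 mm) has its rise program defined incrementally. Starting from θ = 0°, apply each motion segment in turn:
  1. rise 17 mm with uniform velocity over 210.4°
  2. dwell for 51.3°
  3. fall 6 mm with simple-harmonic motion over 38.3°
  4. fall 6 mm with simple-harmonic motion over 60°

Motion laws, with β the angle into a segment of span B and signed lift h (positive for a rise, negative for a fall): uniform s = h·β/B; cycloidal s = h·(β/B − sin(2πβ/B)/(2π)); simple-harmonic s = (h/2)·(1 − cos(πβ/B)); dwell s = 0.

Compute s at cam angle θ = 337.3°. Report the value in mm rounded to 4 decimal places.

seg 1 [0°–210.4°] uniform, h=17: full span → s += 17 → s = 17.0000
seg 2 [210.4°–261.7°] dwell: s stays 17.0000
seg 3 [261.7°–300°] simple-harmonic, h=-6: full span → s += -6 → s = 11.0000
seg 4 [300°–360°] simple-harmonic, h=-6: θ=337.3° here. β=37.3, B=60. -6/2·(1 − cos(π·0.6217)) = -4.1190 → s = 6.8810

6.8810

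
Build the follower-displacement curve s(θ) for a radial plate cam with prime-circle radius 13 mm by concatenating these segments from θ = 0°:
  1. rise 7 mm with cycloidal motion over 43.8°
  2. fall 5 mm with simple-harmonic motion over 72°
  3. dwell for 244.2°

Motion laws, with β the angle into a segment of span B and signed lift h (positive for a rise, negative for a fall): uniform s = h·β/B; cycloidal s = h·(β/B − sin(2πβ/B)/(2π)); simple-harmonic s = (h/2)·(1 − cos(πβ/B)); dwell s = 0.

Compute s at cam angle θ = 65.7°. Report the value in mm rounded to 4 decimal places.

seg 1 [0°–43.8°] cycloidal, h=7: full span → s += 7 → s = 7.0000
seg 2 [43.8°–115.8°] simple-harmonic, h=-5: θ=65.7° here. β=21.9, B=72. -5/2·(1 − cos(π·0.3042)) = -1.0571 → s = 5.9429

5.9429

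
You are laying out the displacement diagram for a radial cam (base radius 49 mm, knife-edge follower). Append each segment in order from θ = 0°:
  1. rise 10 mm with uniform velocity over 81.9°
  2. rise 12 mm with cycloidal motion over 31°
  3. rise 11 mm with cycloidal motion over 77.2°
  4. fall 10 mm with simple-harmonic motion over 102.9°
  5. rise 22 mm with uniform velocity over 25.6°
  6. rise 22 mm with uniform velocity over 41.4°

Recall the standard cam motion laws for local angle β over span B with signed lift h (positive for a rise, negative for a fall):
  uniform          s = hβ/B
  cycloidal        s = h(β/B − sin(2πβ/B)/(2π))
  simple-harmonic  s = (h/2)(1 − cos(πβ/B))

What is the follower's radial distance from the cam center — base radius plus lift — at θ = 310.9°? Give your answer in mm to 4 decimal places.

seg 1 [0°–81.9°] uniform, h=10: full span → s += 10 → s = 10.0000
seg 2 [81.9°–112.9°] cycloidal, h=12: full span → s += 12 → s = 22.0000
seg 3 [112.9°–190.1°] cycloidal, h=11: full span → s += 11 → s = 33.0000
seg 4 [190.1°–293°] simple-harmonic, h=-10: full span → s += -10 → s = 23.0000
seg 5 [293°–318.6°] uniform, h=22: θ=310.9° here. β=17.9, B=25.6. 22·17.9/25.6 = 15.3828 → s = 38.3828
radial distance = base radius + s = 49 + 38.3828 = 87.3828

87.3828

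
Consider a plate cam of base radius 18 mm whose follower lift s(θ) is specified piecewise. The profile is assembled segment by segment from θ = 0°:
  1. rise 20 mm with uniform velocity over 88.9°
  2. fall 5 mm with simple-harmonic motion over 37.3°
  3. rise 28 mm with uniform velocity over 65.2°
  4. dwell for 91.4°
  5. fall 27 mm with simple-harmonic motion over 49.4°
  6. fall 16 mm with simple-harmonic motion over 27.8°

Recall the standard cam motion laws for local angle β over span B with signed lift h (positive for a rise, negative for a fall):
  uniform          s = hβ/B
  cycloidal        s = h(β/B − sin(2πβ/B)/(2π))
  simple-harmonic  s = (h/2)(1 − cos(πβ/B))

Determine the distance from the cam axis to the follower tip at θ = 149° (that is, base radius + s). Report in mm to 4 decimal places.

seg 1 [0°–88.9°] uniform, h=20: full span → s += 20 → s = 20.0000
seg 2 [88.9°–126.2°] simple-harmonic, h=-5: full span → s += -5 → s = 15.0000
seg 3 [126.2°–191.4°] uniform, h=28: θ=149° here. β=22.8, B=65.2. 28·22.8/65.2 = 9.7914 → s = 24.7914
radial distance = base radius + s = 18 + 24.7914 = 42.7914

42.7914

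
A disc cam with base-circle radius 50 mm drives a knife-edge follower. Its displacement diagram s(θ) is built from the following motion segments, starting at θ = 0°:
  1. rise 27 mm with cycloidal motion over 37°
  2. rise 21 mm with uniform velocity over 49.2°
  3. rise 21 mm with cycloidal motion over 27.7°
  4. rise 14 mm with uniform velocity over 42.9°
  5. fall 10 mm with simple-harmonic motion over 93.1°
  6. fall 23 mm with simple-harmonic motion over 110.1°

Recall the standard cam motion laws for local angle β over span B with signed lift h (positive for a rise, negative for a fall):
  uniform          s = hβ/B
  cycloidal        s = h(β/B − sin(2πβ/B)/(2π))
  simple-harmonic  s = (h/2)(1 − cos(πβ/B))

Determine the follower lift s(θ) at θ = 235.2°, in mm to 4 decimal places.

seg 1 [0°–37°] cycloidal, h=27: full span → s += 27 → s = 27.0000
seg 2 [37°–86.2°] uniform, h=21: full span → s += 21 → s = 48.0000
seg 3 [86.2°–113.9°] cycloidal, h=21: full span → s += 21 → s = 69.0000
seg 4 [113.9°–156.8°] uniform, h=14: full span → s += 14 → s = 83.0000
seg 5 [156.8°–249.9°] simple-harmonic, h=-10: θ=235.2° here. β=78.4, B=93.1. -10/2·(1 − cos(π·0.8421)) = -9.3974 → s = 73.6026

73.6026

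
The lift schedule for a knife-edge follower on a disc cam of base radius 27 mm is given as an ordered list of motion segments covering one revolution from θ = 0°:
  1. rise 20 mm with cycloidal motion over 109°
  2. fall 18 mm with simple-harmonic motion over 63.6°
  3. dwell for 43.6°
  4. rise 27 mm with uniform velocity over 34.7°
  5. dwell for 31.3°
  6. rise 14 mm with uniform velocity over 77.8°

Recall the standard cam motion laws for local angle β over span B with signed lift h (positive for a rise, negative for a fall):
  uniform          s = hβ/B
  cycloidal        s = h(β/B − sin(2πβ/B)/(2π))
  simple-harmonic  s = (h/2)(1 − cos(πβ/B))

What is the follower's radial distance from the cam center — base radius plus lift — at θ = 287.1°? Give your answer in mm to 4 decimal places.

seg 1 [0°–109°] cycloidal, h=20: full span → s += 20 → s = 20.0000
seg 2 [109°–172.6°] simple-harmonic, h=-18: full span → s += -18 → s = 2.0000
seg 3 [172.6°–216.2°] dwell: s stays 2.0000
seg 4 [216.2°–250.9°] uniform, h=27: full span → s += 27 → s = 29.0000
seg 5 [250.9°–282.2°] dwell: s stays 29.0000
seg 6 [282.2°–360°] uniform, h=14: θ=287.1° here. β=4.9, B=77.8. 14·4.9/77.8 = 0.8817 → s = 29.8817
radial distance = base radius + s = 27 + 29.8817 = 56.8817

56.8817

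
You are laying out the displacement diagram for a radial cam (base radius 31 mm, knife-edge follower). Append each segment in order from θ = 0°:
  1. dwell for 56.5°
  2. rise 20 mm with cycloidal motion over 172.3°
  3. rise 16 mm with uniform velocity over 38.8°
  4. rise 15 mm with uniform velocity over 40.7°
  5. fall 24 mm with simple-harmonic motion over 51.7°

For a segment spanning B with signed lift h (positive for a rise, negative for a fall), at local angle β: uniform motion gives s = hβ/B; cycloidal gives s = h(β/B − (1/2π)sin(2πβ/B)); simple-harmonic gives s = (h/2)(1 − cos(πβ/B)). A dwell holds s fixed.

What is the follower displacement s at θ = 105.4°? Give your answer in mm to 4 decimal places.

seg 1 [0°–56.5°] dwell: s stays 0.0000
seg 2 [56.5°–228.8°] cycloidal, h=20: θ=105.4° here. β=48.9, B=172.3. 20·(0.2838 − sin(2π·0.2838)/(2π)) = 2.5646 → s = 2.5646

2.5646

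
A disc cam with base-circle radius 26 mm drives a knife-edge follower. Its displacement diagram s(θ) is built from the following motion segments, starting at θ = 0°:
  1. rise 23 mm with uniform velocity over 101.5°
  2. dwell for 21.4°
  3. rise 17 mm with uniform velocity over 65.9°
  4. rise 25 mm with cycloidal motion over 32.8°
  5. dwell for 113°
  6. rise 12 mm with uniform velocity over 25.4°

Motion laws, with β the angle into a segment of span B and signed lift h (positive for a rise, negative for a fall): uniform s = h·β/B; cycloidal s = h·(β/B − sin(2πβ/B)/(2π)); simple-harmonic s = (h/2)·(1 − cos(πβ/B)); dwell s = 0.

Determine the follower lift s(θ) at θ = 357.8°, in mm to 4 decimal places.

seg 1 [0°–101.5°] uniform, h=23: full span → s += 23 → s = 23.0000
seg 2 [101.5°–122.9°] dwell: s stays 23.0000
seg 3 [122.9°–188.8°] uniform, h=17: full span → s += 17 → s = 40.0000
seg 4 [188.8°–221.6°] cycloidal, h=25: full span → s += 25 → s = 65.0000
seg 5 [221.6°–334.6°] dwell: s stays 65.0000
seg 6 [334.6°–360°] uniform, h=12: θ=357.8° here. β=23.2, B=25.4. 12·23.2/25.4 = 10.9606 → s = 75.9606

75.9606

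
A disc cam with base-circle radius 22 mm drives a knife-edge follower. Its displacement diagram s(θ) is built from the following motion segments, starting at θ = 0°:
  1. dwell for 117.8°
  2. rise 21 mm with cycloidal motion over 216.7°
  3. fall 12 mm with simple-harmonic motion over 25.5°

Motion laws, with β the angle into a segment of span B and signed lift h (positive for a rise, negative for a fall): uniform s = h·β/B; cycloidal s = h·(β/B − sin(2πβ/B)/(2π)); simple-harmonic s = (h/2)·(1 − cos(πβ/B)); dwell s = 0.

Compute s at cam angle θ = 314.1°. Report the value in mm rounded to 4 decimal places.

seg 1 [0°–117.8°] dwell: s stays 0.0000
seg 2 [117.8°–334.5°] cycloidal, h=21: θ=314.1° here. β=196.3, B=216.7. 21·(0.9059 − sin(2π·0.9059)/(2π)) = 20.8867 → s = 20.8867

20.8867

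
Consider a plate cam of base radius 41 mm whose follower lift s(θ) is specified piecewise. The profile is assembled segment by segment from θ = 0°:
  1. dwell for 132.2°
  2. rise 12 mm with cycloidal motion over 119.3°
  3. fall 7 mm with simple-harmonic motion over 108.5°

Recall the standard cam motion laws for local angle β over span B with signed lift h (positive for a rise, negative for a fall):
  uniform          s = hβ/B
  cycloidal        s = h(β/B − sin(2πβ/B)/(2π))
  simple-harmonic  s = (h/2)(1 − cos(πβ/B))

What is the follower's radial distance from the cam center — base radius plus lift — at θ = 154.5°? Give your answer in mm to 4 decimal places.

seg 1 [0°–132.2°] dwell: s stays 0.0000
seg 2 [132.2°–251.5°] cycloidal, h=12: θ=154.5° here. β=22.3, B=119.3. 12·(0.1869 − sin(2π·0.1869)/(2π)) = 0.4813 → s = 0.4813
radial distance = base radius + s = 41 + 0.4813 = 41.4813

41.4813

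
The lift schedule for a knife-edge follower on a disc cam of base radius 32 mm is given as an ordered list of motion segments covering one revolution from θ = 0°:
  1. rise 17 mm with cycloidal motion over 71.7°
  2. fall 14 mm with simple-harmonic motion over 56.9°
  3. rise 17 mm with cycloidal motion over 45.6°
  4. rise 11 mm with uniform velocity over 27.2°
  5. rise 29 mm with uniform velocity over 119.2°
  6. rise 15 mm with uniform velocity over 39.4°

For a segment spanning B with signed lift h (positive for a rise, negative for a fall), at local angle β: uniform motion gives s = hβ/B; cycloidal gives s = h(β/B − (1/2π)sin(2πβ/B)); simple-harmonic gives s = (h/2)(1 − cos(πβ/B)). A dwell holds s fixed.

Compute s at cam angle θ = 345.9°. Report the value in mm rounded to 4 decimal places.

seg 1 [0°–71.7°] cycloidal, h=17: full span → s += 17 → s = 17.0000
seg 2 [71.7°–128.6°] simple-harmonic, h=-14: full span → s += -14 → s = 3.0000
seg 3 [128.6°–174.2°] cycloidal, h=17: full span → s += 17 → s = 20.0000
seg 4 [174.2°–201.4°] uniform, h=11: full span → s += 11 → s = 31.0000
seg 5 [201.4°–320.6°] uniform, h=29: full span → s += 29 → s = 60.0000
seg 6 [320.6°–360°] uniform, h=15: θ=345.9° here. β=25.3, B=39.4. 15·25.3/39.4 = 9.6320 → s = 69.6320

69.6320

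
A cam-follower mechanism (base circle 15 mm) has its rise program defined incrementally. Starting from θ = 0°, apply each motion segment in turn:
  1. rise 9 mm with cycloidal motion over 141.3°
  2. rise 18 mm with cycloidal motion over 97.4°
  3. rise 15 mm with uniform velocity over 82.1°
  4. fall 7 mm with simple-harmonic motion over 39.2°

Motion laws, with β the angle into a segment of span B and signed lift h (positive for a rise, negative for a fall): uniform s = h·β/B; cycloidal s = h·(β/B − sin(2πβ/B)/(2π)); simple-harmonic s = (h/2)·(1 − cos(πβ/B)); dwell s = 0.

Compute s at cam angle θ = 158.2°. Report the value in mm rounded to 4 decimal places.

seg 1 [0°–141.3°] cycloidal, h=9: full span → s += 9 → s = 9.0000
seg 2 [141.3°–238.7°] cycloidal, h=18: θ=158.2° here. β=16.9, B=97.4. 18·(0.1735 − sin(2π·0.1735)/(2π)) = 0.5829 → s = 9.5829

9.5829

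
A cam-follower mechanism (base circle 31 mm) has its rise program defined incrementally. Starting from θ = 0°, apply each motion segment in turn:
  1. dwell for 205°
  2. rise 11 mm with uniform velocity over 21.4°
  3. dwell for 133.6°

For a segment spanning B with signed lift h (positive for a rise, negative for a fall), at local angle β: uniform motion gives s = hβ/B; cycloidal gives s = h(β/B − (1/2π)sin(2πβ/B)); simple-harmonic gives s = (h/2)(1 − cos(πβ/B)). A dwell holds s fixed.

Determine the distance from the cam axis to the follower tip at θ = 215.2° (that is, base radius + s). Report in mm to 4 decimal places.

seg 1 [0°–205°] dwell: s stays 0.0000
seg 2 [205°–226.4°] uniform, h=11: θ=215.2° here. β=10.2, B=21.4. 11·10.2/21.4 = 5.2430 → s = 5.2430
radial distance = base radius + s = 31 + 5.2430 = 36.2430

36.2430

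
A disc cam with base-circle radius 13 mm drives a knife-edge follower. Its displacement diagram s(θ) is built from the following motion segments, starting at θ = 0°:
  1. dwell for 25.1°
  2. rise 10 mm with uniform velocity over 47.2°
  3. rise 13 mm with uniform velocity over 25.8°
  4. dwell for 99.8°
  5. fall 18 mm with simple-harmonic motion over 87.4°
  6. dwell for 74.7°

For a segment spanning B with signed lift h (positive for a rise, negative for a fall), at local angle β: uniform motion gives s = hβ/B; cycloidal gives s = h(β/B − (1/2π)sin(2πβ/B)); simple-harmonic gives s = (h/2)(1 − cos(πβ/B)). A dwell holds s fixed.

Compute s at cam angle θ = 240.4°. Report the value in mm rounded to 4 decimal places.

seg 1 [0°–25.1°] dwell: s stays 0.0000
seg 2 [25.1°–72.3°] uniform, h=10: full span → s += 10 → s = 10.0000
seg 3 [72.3°–98.1°] uniform, h=13: full span → s += 13 → s = 23.0000
seg 4 [98.1°–197.9°] dwell: s stays 23.0000
seg 5 [197.9°–285.3°] simple-harmonic, h=-18: θ=240.4° here. β=42.5, B=87.4. -18/2·(1 − cos(π·0.4863)) = -8.6119 → s = 14.3881

14.3881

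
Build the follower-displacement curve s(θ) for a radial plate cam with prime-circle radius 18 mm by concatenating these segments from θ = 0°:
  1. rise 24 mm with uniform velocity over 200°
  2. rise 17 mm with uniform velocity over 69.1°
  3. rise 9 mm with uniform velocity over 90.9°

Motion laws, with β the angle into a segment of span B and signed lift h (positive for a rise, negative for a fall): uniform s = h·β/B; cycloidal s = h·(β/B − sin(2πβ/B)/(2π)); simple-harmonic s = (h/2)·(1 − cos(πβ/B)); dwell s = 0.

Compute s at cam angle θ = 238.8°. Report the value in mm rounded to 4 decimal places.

seg 1 [0°–200°] uniform, h=24: full span → s += 24 → s = 24.0000
seg 2 [200°–269.1°] uniform, h=17: θ=238.8° here. β=38.8, B=69.1. 17·38.8/69.1 = 9.5456 → s = 33.5456

33.5456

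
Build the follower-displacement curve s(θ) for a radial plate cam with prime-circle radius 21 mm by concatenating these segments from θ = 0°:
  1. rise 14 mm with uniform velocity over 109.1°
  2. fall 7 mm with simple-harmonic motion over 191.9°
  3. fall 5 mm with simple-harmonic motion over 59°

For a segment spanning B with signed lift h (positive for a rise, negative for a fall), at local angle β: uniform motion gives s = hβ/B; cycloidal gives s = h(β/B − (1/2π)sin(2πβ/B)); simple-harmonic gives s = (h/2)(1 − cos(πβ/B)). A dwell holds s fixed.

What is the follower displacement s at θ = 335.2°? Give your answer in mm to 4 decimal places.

seg 1 [0°–109.1°] uniform, h=14: full span → s += 14 → s = 14.0000
seg 2 [109.1°–301°] simple-harmonic, h=-7: full span → s += -7 → s = 7.0000
seg 3 [301°–360°] simple-harmonic, h=-5: θ=335.2° here. β=34.2, B=59. -5/2·(1 − cos(π·0.5797)) = -3.1191 → s = 3.8809

3.8809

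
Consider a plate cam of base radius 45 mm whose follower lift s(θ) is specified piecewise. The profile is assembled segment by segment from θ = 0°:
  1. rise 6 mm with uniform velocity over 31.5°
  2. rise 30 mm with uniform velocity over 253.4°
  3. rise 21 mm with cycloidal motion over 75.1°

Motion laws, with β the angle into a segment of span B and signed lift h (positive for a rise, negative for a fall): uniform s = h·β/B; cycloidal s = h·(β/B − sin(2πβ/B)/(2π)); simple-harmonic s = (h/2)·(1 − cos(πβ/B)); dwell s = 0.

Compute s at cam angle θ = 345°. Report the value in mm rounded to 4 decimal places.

seg 1 [0°–31.5°] uniform, h=6: full span → s += 6 → s = 6.0000
seg 2 [31.5°–284.9°] uniform, h=30: full span → s += 30 → s = 36.0000
seg 3 [284.9°–360°] cycloidal, h=21: θ=345° here. β=60.1, B=75.1. 21·(0.8003 − sin(2π·0.8003)/(2π)) = 19.9825 → s = 55.9825

55.9825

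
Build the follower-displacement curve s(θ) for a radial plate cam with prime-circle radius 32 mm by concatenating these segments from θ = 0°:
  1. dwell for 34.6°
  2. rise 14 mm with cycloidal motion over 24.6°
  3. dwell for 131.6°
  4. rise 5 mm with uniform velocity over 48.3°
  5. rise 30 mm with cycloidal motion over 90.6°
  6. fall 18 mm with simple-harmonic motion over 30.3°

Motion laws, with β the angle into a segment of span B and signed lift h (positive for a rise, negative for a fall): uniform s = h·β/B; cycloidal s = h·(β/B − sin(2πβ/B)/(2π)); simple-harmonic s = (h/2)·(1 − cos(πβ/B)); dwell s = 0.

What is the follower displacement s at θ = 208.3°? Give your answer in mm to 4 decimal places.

seg 1 [0°–34.6°] dwell: s stays 0.0000
seg 2 [34.6°–59.2°] cycloidal, h=14: full span → s += 14 → s = 14.0000
seg 3 [59.2°–190.8°] dwell: s stays 14.0000
seg 4 [190.8°–239.1°] uniform, h=5: θ=208.3° here. β=17.5, B=48.3. 5·17.5/48.3 = 1.8116 → s = 15.8116

15.8116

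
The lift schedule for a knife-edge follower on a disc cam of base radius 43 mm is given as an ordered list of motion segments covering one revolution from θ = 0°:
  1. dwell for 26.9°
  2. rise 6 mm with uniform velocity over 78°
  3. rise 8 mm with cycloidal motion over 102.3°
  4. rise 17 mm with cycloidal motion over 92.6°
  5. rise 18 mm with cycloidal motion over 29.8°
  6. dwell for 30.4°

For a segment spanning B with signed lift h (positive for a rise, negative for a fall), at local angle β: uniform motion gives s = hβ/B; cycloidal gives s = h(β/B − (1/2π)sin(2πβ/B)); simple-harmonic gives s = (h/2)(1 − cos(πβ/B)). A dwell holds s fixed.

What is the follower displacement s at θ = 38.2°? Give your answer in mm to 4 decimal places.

seg 1 [0°–26.9°] dwell: s stays 0.0000
seg 2 [26.9°–104.9°] uniform, h=6: θ=38.2° here. β=11.3, B=78. 6·11.3/78 = 0.8692 → s = 0.8692

0.8692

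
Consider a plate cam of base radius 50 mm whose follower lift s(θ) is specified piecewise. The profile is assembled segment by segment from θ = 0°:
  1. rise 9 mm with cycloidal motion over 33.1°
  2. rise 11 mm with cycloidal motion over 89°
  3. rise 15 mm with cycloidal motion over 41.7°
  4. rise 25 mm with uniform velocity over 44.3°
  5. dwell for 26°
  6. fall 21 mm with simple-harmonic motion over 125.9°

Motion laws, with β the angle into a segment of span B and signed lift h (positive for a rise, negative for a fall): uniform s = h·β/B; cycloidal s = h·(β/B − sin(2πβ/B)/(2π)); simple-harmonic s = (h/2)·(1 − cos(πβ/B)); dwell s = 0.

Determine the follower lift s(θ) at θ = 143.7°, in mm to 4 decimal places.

seg 1 [0°–33.1°] cycloidal, h=9: full span → s += 9 → s = 9.0000
seg 2 [33.1°–122.1°] cycloidal, h=11: full span → s += 11 → s = 20.0000
seg 3 [122.1°–163.8°] cycloidal, h=15: θ=143.7° here. β=21.6, B=41.7. 15·(0.5180 − sin(2π·0.5180)/(2π)) = 8.0390 → s = 28.0390

28.0390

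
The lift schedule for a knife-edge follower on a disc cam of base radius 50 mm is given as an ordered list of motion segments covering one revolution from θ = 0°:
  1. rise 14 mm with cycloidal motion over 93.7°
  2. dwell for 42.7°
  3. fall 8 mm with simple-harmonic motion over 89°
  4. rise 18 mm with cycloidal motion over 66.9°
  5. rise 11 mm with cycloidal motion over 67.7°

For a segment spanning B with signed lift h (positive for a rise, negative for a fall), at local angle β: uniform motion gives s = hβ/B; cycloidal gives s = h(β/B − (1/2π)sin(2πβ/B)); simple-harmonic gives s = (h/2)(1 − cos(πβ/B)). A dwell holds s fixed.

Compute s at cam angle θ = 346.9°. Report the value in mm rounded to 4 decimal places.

seg 1 [0°–93.7°] cycloidal, h=14: full span → s += 14 → s = 14.0000
seg 2 [93.7°–136.4°] dwell: s stays 14.0000
seg 3 [136.4°–225.4°] simple-harmonic, h=-8: full span → s += -8 → s = 6.0000
seg 4 [225.4°–292.3°] cycloidal, h=18: full span → s += 18 → s = 24.0000
seg 5 [292.3°–360°] cycloidal, h=11: θ=346.9° here. β=54.6, B=67.7. 11·(0.8065 − sin(2π·0.8065)/(2π)) = 10.5130 → s = 34.5130

34.5130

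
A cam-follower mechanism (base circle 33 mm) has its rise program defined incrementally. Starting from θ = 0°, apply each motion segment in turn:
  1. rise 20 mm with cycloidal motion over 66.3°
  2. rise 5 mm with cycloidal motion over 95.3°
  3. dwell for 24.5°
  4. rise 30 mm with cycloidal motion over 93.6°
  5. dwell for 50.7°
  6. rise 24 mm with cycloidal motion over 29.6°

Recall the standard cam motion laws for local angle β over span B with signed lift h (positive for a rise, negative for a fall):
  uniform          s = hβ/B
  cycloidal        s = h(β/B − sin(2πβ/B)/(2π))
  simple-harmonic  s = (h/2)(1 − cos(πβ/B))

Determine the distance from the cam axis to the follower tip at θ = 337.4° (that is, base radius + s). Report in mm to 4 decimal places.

seg 1 [0°–66.3°] cycloidal, h=20: full span → s += 20 → s = 20.0000
seg 2 [66.3°–161.6°] cycloidal, h=5: full span → s += 5 → s = 25.0000
seg 3 [161.6°–186.1°] dwell: s stays 25.0000
seg 4 [186.1°–279.7°] cycloidal, h=30: full span → s += 30 → s = 55.0000
seg 5 [279.7°–330.4°] dwell: s stays 55.0000
seg 6 [330.4°–360°] cycloidal, h=24: θ=337.4° here. β=7, B=29.6. 24·(0.2365 − sin(2π·0.2365)/(2π)) = 1.8697 → s = 56.8697
radial distance = base radius + s = 33 + 56.8697 = 89.8697

89.8697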